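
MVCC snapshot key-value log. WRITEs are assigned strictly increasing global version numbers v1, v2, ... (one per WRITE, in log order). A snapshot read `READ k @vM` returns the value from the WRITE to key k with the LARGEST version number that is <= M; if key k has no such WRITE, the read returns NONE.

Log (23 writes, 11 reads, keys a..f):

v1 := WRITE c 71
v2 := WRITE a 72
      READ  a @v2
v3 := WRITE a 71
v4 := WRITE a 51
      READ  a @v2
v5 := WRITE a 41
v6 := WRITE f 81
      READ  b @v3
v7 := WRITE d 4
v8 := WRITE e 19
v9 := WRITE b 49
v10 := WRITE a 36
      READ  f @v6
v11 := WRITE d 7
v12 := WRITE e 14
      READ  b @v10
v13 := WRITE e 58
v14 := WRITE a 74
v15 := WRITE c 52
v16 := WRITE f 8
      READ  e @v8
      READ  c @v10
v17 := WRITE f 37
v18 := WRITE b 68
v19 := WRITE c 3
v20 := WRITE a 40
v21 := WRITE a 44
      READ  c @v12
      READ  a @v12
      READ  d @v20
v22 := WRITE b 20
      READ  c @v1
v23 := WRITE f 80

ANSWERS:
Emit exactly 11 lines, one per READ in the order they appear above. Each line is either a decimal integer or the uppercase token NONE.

Answer: 72
72
NONE
81
49
19
71
71
36
7
71

Derivation:
v1: WRITE c=71  (c history now [(1, 71)])
v2: WRITE a=72  (a history now [(2, 72)])
READ a @v2: history=[(2, 72)] -> pick v2 -> 72
v3: WRITE a=71  (a history now [(2, 72), (3, 71)])
v4: WRITE a=51  (a history now [(2, 72), (3, 71), (4, 51)])
READ a @v2: history=[(2, 72), (3, 71), (4, 51)] -> pick v2 -> 72
v5: WRITE a=41  (a history now [(2, 72), (3, 71), (4, 51), (5, 41)])
v6: WRITE f=81  (f history now [(6, 81)])
READ b @v3: history=[] -> no version <= 3 -> NONE
v7: WRITE d=4  (d history now [(7, 4)])
v8: WRITE e=19  (e history now [(8, 19)])
v9: WRITE b=49  (b history now [(9, 49)])
v10: WRITE a=36  (a history now [(2, 72), (3, 71), (4, 51), (5, 41), (10, 36)])
READ f @v6: history=[(6, 81)] -> pick v6 -> 81
v11: WRITE d=7  (d history now [(7, 4), (11, 7)])
v12: WRITE e=14  (e history now [(8, 19), (12, 14)])
READ b @v10: history=[(9, 49)] -> pick v9 -> 49
v13: WRITE e=58  (e history now [(8, 19), (12, 14), (13, 58)])
v14: WRITE a=74  (a history now [(2, 72), (3, 71), (4, 51), (5, 41), (10, 36), (14, 74)])
v15: WRITE c=52  (c history now [(1, 71), (15, 52)])
v16: WRITE f=8  (f history now [(6, 81), (16, 8)])
READ e @v8: history=[(8, 19), (12, 14), (13, 58)] -> pick v8 -> 19
READ c @v10: history=[(1, 71), (15, 52)] -> pick v1 -> 71
v17: WRITE f=37  (f history now [(6, 81), (16, 8), (17, 37)])
v18: WRITE b=68  (b history now [(9, 49), (18, 68)])
v19: WRITE c=3  (c history now [(1, 71), (15, 52), (19, 3)])
v20: WRITE a=40  (a history now [(2, 72), (3, 71), (4, 51), (5, 41), (10, 36), (14, 74), (20, 40)])
v21: WRITE a=44  (a history now [(2, 72), (3, 71), (4, 51), (5, 41), (10, 36), (14, 74), (20, 40), (21, 44)])
READ c @v12: history=[(1, 71), (15, 52), (19, 3)] -> pick v1 -> 71
READ a @v12: history=[(2, 72), (3, 71), (4, 51), (5, 41), (10, 36), (14, 74), (20, 40), (21, 44)] -> pick v10 -> 36
READ d @v20: history=[(7, 4), (11, 7)] -> pick v11 -> 7
v22: WRITE b=20  (b history now [(9, 49), (18, 68), (22, 20)])
READ c @v1: history=[(1, 71), (15, 52), (19, 3)] -> pick v1 -> 71
v23: WRITE f=80  (f history now [(6, 81), (16, 8), (17, 37), (23, 80)])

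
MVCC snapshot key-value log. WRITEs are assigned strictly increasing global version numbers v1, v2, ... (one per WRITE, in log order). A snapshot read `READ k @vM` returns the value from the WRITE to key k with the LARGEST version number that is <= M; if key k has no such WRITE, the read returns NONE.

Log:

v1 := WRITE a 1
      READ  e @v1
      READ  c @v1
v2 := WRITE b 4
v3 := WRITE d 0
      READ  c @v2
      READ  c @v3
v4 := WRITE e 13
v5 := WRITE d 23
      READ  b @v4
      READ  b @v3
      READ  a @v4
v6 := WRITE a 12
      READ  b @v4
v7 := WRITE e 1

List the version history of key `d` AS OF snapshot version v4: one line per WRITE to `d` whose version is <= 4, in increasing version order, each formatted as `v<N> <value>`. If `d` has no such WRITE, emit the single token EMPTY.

Answer: v3 0

Derivation:
Scan writes for key=d with version <= 4:
  v1 WRITE a 1 -> skip
  v2 WRITE b 4 -> skip
  v3 WRITE d 0 -> keep
  v4 WRITE e 13 -> skip
  v5 WRITE d 23 -> drop (> snap)
  v6 WRITE a 12 -> skip
  v7 WRITE e 1 -> skip
Collected: [(3, 0)]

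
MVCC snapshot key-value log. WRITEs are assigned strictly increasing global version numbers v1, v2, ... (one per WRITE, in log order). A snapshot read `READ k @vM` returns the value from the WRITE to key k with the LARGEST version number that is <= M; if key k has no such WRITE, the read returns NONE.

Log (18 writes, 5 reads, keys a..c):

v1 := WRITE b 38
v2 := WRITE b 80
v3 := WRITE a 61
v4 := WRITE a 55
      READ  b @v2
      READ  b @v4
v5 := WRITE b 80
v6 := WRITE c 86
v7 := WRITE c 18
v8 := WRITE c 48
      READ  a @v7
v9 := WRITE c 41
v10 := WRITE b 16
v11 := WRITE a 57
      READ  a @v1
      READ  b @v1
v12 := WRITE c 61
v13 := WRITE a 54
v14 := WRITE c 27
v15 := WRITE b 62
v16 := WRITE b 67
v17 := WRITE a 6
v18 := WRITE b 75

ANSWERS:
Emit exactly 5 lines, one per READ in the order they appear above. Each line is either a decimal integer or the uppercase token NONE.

v1: WRITE b=38  (b history now [(1, 38)])
v2: WRITE b=80  (b history now [(1, 38), (2, 80)])
v3: WRITE a=61  (a history now [(3, 61)])
v4: WRITE a=55  (a history now [(3, 61), (4, 55)])
READ b @v2: history=[(1, 38), (2, 80)] -> pick v2 -> 80
READ b @v4: history=[(1, 38), (2, 80)] -> pick v2 -> 80
v5: WRITE b=80  (b history now [(1, 38), (2, 80), (5, 80)])
v6: WRITE c=86  (c history now [(6, 86)])
v7: WRITE c=18  (c history now [(6, 86), (7, 18)])
v8: WRITE c=48  (c history now [(6, 86), (7, 18), (8, 48)])
READ a @v7: history=[(3, 61), (4, 55)] -> pick v4 -> 55
v9: WRITE c=41  (c history now [(6, 86), (7, 18), (8, 48), (9, 41)])
v10: WRITE b=16  (b history now [(1, 38), (2, 80), (5, 80), (10, 16)])
v11: WRITE a=57  (a history now [(3, 61), (4, 55), (11, 57)])
READ a @v1: history=[(3, 61), (4, 55), (11, 57)] -> no version <= 1 -> NONE
READ b @v1: history=[(1, 38), (2, 80), (5, 80), (10, 16)] -> pick v1 -> 38
v12: WRITE c=61  (c history now [(6, 86), (7, 18), (8, 48), (9, 41), (12, 61)])
v13: WRITE a=54  (a history now [(3, 61), (4, 55), (11, 57), (13, 54)])
v14: WRITE c=27  (c history now [(6, 86), (7, 18), (8, 48), (9, 41), (12, 61), (14, 27)])
v15: WRITE b=62  (b history now [(1, 38), (2, 80), (5, 80), (10, 16), (15, 62)])
v16: WRITE b=67  (b history now [(1, 38), (2, 80), (5, 80), (10, 16), (15, 62), (16, 67)])
v17: WRITE a=6  (a history now [(3, 61), (4, 55), (11, 57), (13, 54), (17, 6)])
v18: WRITE b=75  (b history now [(1, 38), (2, 80), (5, 80), (10, 16), (15, 62), (16, 67), (18, 75)])

Answer: 80
80
55
NONE
38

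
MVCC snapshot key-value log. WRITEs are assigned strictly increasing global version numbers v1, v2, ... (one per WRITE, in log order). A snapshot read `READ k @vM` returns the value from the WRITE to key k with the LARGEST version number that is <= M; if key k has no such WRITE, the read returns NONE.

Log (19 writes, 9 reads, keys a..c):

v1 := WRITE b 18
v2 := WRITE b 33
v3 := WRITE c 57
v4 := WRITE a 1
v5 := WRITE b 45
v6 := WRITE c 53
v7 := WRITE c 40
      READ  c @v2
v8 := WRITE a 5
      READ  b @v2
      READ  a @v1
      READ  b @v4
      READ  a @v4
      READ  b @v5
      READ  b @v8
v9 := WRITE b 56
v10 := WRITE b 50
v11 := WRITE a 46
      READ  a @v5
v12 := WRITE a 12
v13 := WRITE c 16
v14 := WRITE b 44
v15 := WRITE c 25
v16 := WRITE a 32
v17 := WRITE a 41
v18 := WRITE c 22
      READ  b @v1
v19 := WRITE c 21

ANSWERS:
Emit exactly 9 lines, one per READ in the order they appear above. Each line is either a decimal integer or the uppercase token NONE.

Answer: NONE
33
NONE
33
1
45
45
1
18

Derivation:
v1: WRITE b=18  (b history now [(1, 18)])
v2: WRITE b=33  (b history now [(1, 18), (2, 33)])
v3: WRITE c=57  (c history now [(3, 57)])
v4: WRITE a=1  (a history now [(4, 1)])
v5: WRITE b=45  (b history now [(1, 18), (2, 33), (5, 45)])
v6: WRITE c=53  (c history now [(3, 57), (6, 53)])
v7: WRITE c=40  (c history now [(3, 57), (6, 53), (7, 40)])
READ c @v2: history=[(3, 57), (6, 53), (7, 40)] -> no version <= 2 -> NONE
v8: WRITE a=5  (a history now [(4, 1), (8, 5)])
READ b @v2: history=[(1, 18), (2, 33), (5, 45)] -> pick v2 -> 33
READ a @v1: history=[(4, 1), (8, 5)] -> no version <= 1 -> NONE
READ b @v4: history=[(1, 18), (2, 33), (5, 45)] -> pick v2 -> 33
READ a @v4: history=[(4, 1), (8, 5)] -> pick v4 -> 1
READ b @v5: history=[(1, 18), (2, 33), (5, 45)] -> pick v5 -> 45
READ b @v8: history=[(1, 18), (2, 33), (5, 45)] -> pick v5 -> 45
v9: WRITE b=56  (b history now [(1, 18), (2, 33), (5, 45), (9, 56)])
v10: WRITE b=50  (b history now [(1, 18), (2, 33), (5, 45), (9, 56), (10, 50)])
v11: WRITE a=46  (a history now [(4, 1), (8, 5), (11, 46)])
READ a @v5: history=[(4, 1), (8, 5), (11, 46)] -> pick v4 -> 1
v12: WRITE a=12  (a history now [(4, 1), (8, 5), (11, 46), (12, 12)])
v13: WRITE c=16  (c history now [(3, 57), (6, 53), (7, 40), (13, 16)])
v14: WRITE b=44  (b history now [(1, 18), (2, 33), (5, 45), (9, 56), (10, 50), (14, 44)])
v15: WRITE c=25  (c history now [(3, 57), (6, 53), (7, 40), (13, 16), (15, 25)])
v16: WRITE a=32  (a history now [(4, 1), (8, 5), (11, 46), (12, 12), (16, 32)])
v17: WRITE a=41  (a history now [(4, 1), (8, 5), (11, 46), (12, 12), (16, 32), (17, 41)])
v18: WRITE c=22  (c history now [(3, 57), (6, 53), (7, 40), (13, 16), (15, 25), (18, 22)])
READ b @v1: history=[(1, 18), (2, 33), (5, 45), (9, 56), (10, 50), (14, 44)] -> pick v1 -> 18
v19: WRITE c=21  (c history now [(3, 57), (6, 53), (7, 40), (13, 16), (15, 25), (18, 22), (19, 21)])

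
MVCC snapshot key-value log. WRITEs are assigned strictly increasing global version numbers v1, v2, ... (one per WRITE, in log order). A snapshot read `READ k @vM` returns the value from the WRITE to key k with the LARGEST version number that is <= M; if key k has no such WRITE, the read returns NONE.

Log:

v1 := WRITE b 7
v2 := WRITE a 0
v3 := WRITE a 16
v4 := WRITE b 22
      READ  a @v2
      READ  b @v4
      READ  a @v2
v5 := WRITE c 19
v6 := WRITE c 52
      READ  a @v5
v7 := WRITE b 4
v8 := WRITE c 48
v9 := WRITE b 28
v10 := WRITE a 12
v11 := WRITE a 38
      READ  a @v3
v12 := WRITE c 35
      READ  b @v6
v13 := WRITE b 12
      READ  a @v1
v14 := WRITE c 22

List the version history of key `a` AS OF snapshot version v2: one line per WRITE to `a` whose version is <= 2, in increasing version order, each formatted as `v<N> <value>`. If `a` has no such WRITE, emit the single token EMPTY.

Scan writes for key=a with version <= 2:
  v1 WRITE b 7 -> skip
  v2 WRITE a 0 -> keep
  v3 WRITE a 16 -> drop (> snap)
  v4 WRITE b 22 -> skip
  v5 WRITE c 19 -> skip
  v6 WRITE c 52 -> skip
  v7 WRITE b 4 -> skip
  v8 WRITE c 48 -> skip
  v9 WRITE b 28 -> skip
  v10 WRITE a 12 -> drop (> snap)
  v11 WRITE a 38 -> drop (> snap)
  v12 WRITE c 35 -> skip
  v13 WRITE b 12 -> skip
  v14 WRITE c 22 -> skip
Collected: [(2, 0)]

Answer: v2 0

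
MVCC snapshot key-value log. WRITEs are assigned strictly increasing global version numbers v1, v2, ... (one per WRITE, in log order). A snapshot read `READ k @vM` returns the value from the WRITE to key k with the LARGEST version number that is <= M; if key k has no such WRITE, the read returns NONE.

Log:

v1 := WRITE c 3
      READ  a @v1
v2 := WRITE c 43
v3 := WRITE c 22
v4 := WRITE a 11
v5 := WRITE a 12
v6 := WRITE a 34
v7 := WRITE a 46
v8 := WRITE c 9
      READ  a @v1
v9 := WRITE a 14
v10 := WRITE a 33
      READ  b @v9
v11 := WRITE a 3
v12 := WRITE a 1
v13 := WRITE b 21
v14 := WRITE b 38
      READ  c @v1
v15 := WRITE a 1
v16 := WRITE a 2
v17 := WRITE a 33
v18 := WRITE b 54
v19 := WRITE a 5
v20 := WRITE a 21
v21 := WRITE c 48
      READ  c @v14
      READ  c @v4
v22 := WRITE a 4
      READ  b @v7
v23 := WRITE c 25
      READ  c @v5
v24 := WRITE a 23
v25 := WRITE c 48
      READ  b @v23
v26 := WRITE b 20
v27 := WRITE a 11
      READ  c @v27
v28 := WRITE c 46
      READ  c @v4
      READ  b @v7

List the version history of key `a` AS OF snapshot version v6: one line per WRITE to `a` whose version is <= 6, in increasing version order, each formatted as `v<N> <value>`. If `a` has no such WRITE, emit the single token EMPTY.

Answer: v4 11
v5 12
v6 34

Derivation:
Scan writes for key=a with version <= 6:
  v1 WRITE c 3 -> skip
  v2 WRITE c 43 -> skip
  v3 WRITE c 22 -> skip
  v4 WRITE a 11 -> keep
  v5 WRITE a 12 -> keep
  v6 WRITE a 34 -> keep
  v7 WRITE a 46 -> drop (> snap)
  v8 WRITE c 9 -> skip
  v9 WRITE a 14 -> drop (> snap)
  v10 WRITE a 33 -> drop (> snap)
  v11 WRITE a 3 -> drop (> snap)
  v12 WRITE a 1 -> drop (> snap)
  v13 WRITE b 21 -> skip
  v14 WRITE b 38 -> skip
  v15 WRITE a 1 -> drop (> snap)
  v16 WRITE a 2 -> drop (> snap)
  v17 WRITE a 33 -> drop (> snap)
  v18 WRITE b 54 -> skip
  v19 WRITE a 5 -> drop (> snap)
  v20 WRITE a 21 -> drop (> snap)
  v21 WRITE c 48 -> skip
  v22 WRITE a 4 -> drop (> snap)
  v23 WRITE c 25 -> skip
  v24 WRITE a 23 -> drop (> snap)
  v25 WRITE c 48 -> skip
  v26 WRITE b 20 -> skip
  v27 WRITE a 11 -> drop (> snap)
  v28 WRITE c 46 -> skip
Collected: [(4, 11), (5, 12), (6, 34)]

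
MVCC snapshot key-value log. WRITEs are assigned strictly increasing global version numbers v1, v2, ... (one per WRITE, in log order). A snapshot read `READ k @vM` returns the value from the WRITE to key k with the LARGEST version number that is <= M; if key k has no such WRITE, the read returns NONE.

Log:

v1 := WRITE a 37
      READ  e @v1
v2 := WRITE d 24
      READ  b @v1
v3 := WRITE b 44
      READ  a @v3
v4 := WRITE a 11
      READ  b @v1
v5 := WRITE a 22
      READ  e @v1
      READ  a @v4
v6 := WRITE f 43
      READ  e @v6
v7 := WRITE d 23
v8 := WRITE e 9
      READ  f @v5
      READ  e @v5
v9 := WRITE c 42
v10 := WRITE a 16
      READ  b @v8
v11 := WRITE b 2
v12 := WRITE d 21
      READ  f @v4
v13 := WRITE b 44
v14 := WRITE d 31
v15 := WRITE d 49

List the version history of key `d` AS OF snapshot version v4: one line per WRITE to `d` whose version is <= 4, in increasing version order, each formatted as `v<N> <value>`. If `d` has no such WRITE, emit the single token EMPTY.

Answer: v2 24

Derivation:
Scan writes for key=d with version <= 4:
  v1 WRITE a 37 -> skip
  v2 WRITE d 24 -> keep
  v3 WRITE b 44 -> skip
  v4 WRITE a 11 -> skip
  v5 WRITE a 22 -> skip
  v6 WRITE f 43 -> skip
  v7 WRITE d 23 -> drop (> snap)
  v8 WRITE e 9 -> skip
  v9 WRITE c 42 -> skip
  v10 WRITE a 16 -> skip
  v11 WRITE b 2 -> skip
  v12 WRITE d 21 -> drop (> snap)
  v13 WRITE b 44 -> skip
  v14 WRITE d 31 -> drop (> snap)
  v15 WRITE d 49 -> drop (> snap)
Collected: [(2, 24)]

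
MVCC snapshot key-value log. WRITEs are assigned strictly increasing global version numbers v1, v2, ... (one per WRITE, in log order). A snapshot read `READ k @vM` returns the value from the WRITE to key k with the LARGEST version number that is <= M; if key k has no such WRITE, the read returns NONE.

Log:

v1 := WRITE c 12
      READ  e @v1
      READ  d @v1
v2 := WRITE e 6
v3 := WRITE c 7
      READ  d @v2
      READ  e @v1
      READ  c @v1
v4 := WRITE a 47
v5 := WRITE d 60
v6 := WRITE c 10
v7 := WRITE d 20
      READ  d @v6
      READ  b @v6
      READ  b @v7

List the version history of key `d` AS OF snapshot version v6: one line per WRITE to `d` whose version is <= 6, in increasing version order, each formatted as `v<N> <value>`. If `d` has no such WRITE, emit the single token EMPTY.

Scan writes for key=d with version <= 6:
  v1 WRITE c 12 -> skip
  v2 WRITE e 6 -> skip
  v3 WRITE c 7 -> skip
  v4 WRITE a 47 -> skip
  v5 WRITE d 60 -> keep
  v6 WRITE c 10 -> skip
  v7 WRITE d 20 -> drop (> snap)
Collected: [(5, 60)]

Answer: v5 60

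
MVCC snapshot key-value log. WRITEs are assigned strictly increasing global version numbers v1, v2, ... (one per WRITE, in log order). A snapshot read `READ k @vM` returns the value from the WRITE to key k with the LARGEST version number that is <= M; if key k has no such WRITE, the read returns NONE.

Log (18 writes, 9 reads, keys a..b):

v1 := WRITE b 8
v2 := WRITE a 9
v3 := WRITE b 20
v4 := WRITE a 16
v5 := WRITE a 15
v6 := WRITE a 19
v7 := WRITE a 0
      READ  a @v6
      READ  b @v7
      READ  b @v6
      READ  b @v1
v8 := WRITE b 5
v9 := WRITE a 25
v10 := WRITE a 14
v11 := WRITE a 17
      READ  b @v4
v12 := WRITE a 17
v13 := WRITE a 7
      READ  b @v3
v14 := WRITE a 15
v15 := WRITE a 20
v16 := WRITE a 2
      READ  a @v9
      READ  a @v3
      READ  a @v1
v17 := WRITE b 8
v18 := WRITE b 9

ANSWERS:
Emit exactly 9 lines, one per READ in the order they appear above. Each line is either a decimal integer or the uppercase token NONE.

Answer: 19
20
20
8
20
20
25
9
NONE

Derivation:
v1: WRITE b=8  (b history now [(1, 8)])
v2: WRITE a=9  (a history now [(2, 9)])
v3: WRITE b=20  (b history now [(1, 8), (3, 20)])
v4: WRITE a=16  (a history now [(2, 9), (4, 16)])
v5: WRITE a=15  (a history now [(2, 9), (4, 16), (5, 15)])
v6: WRITE a=19  (a history now [(2, 9), (4, 16), (5, 15), (6, 19)])
v7: WRITE a=0  (a history now [(2, 9), (4, 16), (5, 15), (6, 19), (7, 0)])
READ a @v6: history=[(2, 9), (4, 16), (5, 15), (6, 19), (7, 0)] -> pick v6 -> 19
READ b @v7: history=[(1, 8), (3, 20)] -> pick v3 -> 20
READ b @v6: history=[(1, 8), (3, 20)] -> pick v3 -> 20
READ b @v1: history=[(1, 8), (3, 20)] -> pick v1 -> 8
v8: WRITE b=5  (b history now [(1, 8), (3, 20), (8, 5)])
v9: WRITE a=25  (a history now [(2, 9), (4, 16), (5, 15), (6, 19), (7, 0), (9, 25)])
v10: WRITE a=14  (a history now [(2, 9), (4, 16), (5, 15), (6, 19), (7, 0), (9, 25), (10, 14)])
v11: WRITE a=17  (a history now [(2, 9), (4, 16), (5, 15), (6, 19), (7, 0), (9, 25), (10, 14), (11, 17)])
READ b @v4: history=[(1, 8), (3, 20), (8, 5)] -> pick v3 -> 20
v12: WRITE a=17  (a history now [(2, 9), (4, 16), (5, 15), (6, 19), (7, 0), (9, 25), (10, 14), (11, 17), (12, 17)])
v13: WRITE a=7  (a history now [(2, 9), (4, 16), (5, 15), (6, 19), (7, 0), (9, 25), (10, 14), (11, 17), (12, 17), (13, 7)])
READ b @v3: history=[(1, 8), (3, 20), (8, 5)] -> pick v3 -> 20
v14: WRITE a=15  (a history now [(2, 9), (4, 16), (5, 15), (6, 19), (7, 0), (9, 25), (10, 14), (11, 17), (12, 17), (13, 7), (14, 15)])
v15: WRITE a=20  (a history now [(2, 9), (4, 16), (5, 15), (6, 19), (7, 0), (9, 25), (10, 14), (11, 17), (12, 17), (13, 7), (14, 15), (15, 20)])
v16: WRITE a=2  (a history now [(2, 9), (4, 16), (5, 15), (6, 19), (7, 0), (9, 25), (10, 14), (11, 17), (12, 17), (13, 7), (14, 15), (15, 20), (16, 2)])
READ a @v9: history=[(2, 9), (4, 16), (5, 15), (6, 19), (7, 0), (9, 25), (10, 14), (11, 17), (12, 17), (13, 7), (14, 15), (15, 20), (16, 2)] -> pick v9 -> 25
READ a @v3: history=[(2, 9), (4, 16), (5, 15), (6, 19), (7, 0), (9, 25), (10, 14), (11, 17), (12, 17), (13, 7), (14, 15), (15, 20), (16, 2)] -> pick v2 -> 9
READ a @v1: history=[(2, 9), (4, 16), (5, 15), (6, 19), (7, 0), (9, 25), (10, 14), (11, 17), (12, 17), (13, 7), (14, 15), (15, 20), (16, 2)] -> no version <= 1 -> NONE
v17: WRITE b=8  (b history now [(1, 8), (3, 20), (8, 5), (17, 8)])
v18: WRITE b=9  (b history now [(1, 8), (3, 20), (8, 5), (17, 8), (18, 9)])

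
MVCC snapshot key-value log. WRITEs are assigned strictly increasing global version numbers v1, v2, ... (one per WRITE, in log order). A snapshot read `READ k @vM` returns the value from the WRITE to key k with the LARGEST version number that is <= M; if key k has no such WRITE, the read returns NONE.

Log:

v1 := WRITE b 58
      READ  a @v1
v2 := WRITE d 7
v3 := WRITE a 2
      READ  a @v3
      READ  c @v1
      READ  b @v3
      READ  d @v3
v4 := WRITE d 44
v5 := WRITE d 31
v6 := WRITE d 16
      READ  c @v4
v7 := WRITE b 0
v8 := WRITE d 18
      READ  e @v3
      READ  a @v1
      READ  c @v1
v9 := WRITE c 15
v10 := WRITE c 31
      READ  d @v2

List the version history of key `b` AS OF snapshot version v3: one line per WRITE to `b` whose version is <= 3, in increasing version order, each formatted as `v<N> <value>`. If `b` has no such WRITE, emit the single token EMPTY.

Answer: v1 58

Derivation:
Scan writes for key=b with version <= 3:
  v1 WRITE b 58 -> keep
  v2 WRITE d 7 -> skip
  v3 WRITE a 2 -> skip
  v4 WRITE d 44 -> skip
  v5 WRITE d 31 -> skip
  v6 WRITE d 16 -> skip
  v7 WRITE b 0 -> drop (> snap)
  v8 WRITE d 18 -> skip
  v9 WRITE c 15 -> skip
  v10 WRITE c 31 -> skip
Collected: [(1, 58)]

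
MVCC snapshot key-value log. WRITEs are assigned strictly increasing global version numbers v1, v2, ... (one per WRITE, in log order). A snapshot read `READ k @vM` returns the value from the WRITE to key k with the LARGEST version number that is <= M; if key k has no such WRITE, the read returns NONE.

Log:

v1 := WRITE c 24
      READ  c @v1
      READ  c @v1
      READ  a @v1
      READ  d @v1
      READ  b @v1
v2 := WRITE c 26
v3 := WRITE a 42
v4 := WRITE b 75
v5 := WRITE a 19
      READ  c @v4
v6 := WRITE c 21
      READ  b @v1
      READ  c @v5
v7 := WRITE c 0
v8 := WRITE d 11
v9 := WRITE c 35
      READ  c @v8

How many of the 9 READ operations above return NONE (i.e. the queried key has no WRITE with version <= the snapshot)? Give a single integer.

Answer: 4

Derivation:
v1: WRITE c=24  (c history now [(1, 24)])
READ c @v1: history=[(1, 24)] -> pick v1 -> 24
READ c @v1: history=[(1, 24)] -> pick v1 -> 24
READ a @v1: history=[] -> no version <= 1 -> NONE
READ d @v1: history=[] -> no version <= 1 -> NONE
READ b @v1: history=[] -> no version <= 1 -> NONE
v2: WRITE c=26  (c history now [(1, 24), (2, 26)])
v3: WRITE a=42  (a history now [(3, 42)])
v4: WRITE b=75  (b history now [(4, 75)])
v5: WRITE a=19  (a history now [(3, 42), (5, 19)])
READ c @v4: history=[(1, 24), (2, 26)] -> pick v2 -> 26
v6: WRITE c=21  (c history now [(1, 24), (2, 26), (6, 21)])
READ b @v1: history=[(4, 75)] -> no version <= 1 -> NONE
READ c @v5: history=[(1, 24), (2, 26), (6, 21)] -> pick v2 -> 26
v7: WRITE c=0  (c history now [(1, 24), (2, 26), (6, 21), (7, 0)])
v8: WRITE d=11  (d history now [(8, 11)])
v9: WRITE c=35  (c history now [(1, 24), (2, 26), (6, 21), (7, 0), (9, 35)])
READ c @v8: history=[(1, 24), (2, 26), (6, 21), (7, 0), (9, 35)] -> pick v7 -> 0
Read results in order: ['24', '24', 'NONE', 'NONE', 'NONE', '26', 'NONE', '26', '0']
NONE count = 4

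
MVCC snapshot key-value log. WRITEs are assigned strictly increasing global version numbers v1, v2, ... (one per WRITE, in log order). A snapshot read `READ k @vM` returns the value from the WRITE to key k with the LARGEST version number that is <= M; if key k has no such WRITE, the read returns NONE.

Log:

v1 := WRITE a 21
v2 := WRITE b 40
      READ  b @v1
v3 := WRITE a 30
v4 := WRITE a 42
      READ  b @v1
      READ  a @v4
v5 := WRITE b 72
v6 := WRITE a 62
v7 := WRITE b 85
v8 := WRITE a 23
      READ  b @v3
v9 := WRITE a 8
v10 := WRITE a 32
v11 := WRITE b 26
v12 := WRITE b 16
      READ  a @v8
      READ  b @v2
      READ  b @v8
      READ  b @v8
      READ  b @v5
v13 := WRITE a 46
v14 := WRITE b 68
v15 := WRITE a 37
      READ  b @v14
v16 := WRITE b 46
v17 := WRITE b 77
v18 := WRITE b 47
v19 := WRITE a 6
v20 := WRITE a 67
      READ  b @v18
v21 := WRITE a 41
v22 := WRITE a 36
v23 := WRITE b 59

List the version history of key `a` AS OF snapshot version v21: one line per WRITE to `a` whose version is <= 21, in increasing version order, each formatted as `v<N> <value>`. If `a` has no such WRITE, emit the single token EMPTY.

Scan writes for key=a with version <= 21:
  v1 WRITE a 21 -> keep
  v2 WRITE b 40 -> skip
  v3 WRITE a 30 -> keep
  v4 WRITE a 42 -> keep
  v5 WRITE b 72 -> skip
  v6 WRITE a 62 -> keep
  v7 WRITE b 85 -> skip
  v8 WRITE a 23 -> keep
  v9 WRITE a 8 -> keep
  v10 WRITE a 32 -> keep
  v11 WRITE b 26 -> skip
  v12 WRITE b 16 -> skip
  v13 WRITE a 46 -> keep
  v14 WRITE b 68 -> skip
  v15 WRITE a 37 -> keep
  v16 WRITE b 46 -> skip
  v17 WRITE b 77 -> skip
  v18 WRITE b 47 -> skip
  v19 WRITE a 6 -> keep
  v20 WRITE a 67 -> keep
  v21 WRITE a 41 -> keep
  v22 WRITE a 36 -> drop (> snap)
  v23 WRITE b 59 -> skip
Collected: [(1, 21), (3, 30), (4, 42), (6, 62), (8, 23), (9, 8), (10, 32), (13, 46), (15, 37), (19, 6), (20, 67), (21, 41)]

Answer: v1 21
v3 30
v4 42
v6 62
v8 23
v9 8
v10 32
v13 46
v15 37
v19 6
v20 67
v21 41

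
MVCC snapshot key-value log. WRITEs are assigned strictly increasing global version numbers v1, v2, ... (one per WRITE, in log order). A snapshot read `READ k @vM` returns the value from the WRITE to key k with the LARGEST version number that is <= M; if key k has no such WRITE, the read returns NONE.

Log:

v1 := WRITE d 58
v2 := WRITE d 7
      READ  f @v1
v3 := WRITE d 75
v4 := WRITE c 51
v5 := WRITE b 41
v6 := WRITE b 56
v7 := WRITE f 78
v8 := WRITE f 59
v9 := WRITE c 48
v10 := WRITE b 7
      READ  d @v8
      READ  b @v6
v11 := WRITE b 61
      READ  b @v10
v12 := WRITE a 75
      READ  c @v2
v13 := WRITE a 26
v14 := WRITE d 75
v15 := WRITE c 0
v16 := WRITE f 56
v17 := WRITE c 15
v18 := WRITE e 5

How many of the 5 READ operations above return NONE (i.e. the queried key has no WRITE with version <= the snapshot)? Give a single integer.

v1: WRITE d=58  (d history now [(1, 58)])
v2: WRITE d=7  (d history now [(1, 58), (2, 7)])
READ f @v1: history=[] -> no version <= 1 -> NONE
v3: WRITE d=75  (d history now [(1, 58), (2, 7), (3, 75)])
v4: WRITE c=51  (c history now [(4, 51)])
v5: WRITE b=41  (b history now [(5, 41)])
v6: WRITE b=56  (b history now [(5, 41), (6, 56)])
v7: WRITE f=78  (f history now [(7, 78)])
v8: WRITE f=59  (f history now [(7, 78), (8, 59)])
v9: WRITE c=48  (c history now [(4, 51), (9, 48)])
v10: WRITE b=7  (b history now [(5, 41), (6, 56), (10, 7)])
READ d @v8: history=[(1, 58), (2, 7), (3, 75)] -> pick v3 -> 75
READ b @v6: history=[(5, 41), (6, 56), (10, 7)] -> pick v6 -> 56
v11: WRITE b=61  (b history now [(5, 41), (6, 56), (10, 7), (11, 61)])
READ b @v10: history=[(5, 41), (6, 56), (10, 7), (11, 61)] -> pick v10 -> 7
v12: WRITE a=75  (a history now [(12, 75)])
READ c @v2: history=[(4, 51), (9, 48)] -> no version <= 2 -> NONE
v13: WRITE a=26  (a history now [(12, 75), (13, 26)])
v14: WRITE d=75  (d history now [(1, 58), (2, 7), (3, 75), (14, 75)])
v15: WRITE c=0  (c history now [(4, 51), (9, 48), (15, 0)])
v16: WRITE f=56  (f history now [(7, 78), (8, 59), (16, 56)])
v17: WRITE c=15  (c history now [(4, 51), (9, 48), (15, 0), (17, 15)])
v18: WRITE e=5  (e history now [(18, 5)])
Read results in order: ['NONE', '75', '56', '7', 'NONE']
NONE count = 2

Answer: 2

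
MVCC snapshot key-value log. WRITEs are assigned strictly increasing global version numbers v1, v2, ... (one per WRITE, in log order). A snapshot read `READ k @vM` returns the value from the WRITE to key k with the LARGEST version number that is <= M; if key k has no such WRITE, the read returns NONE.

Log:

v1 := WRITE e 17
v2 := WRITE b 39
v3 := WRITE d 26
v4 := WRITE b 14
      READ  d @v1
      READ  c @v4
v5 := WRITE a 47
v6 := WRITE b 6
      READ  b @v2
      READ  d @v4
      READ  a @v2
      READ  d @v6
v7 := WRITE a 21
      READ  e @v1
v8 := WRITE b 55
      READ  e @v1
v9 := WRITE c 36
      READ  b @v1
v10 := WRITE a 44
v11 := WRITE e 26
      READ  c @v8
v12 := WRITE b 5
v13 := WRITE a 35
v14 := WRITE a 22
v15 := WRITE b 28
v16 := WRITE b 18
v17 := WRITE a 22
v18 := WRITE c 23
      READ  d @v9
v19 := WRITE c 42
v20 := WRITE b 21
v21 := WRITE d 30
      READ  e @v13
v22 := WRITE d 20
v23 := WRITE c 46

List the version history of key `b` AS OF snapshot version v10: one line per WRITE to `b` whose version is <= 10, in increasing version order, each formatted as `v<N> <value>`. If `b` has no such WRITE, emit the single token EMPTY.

Answer: v2 39
v4 14
v6 6
v8 55

Derivation:
Scan writes for key=b with version <= 10:
  v1 WRITE e 17 -> skip
  v2 WRITE b 39 -> keep
  v3 WRITE d 26 -> skip
  v4 WRITE b 14 -> keep
  v5 WRITE a 47 -> skip
  v6 WRITE b 6 -> keep
  v7 WRITE a 21 -> skip
  v8 WRITE b 55 -> keep
  v9 WRITE c 36 -> skip
  v10 WRITE a 44 -> skip
  v11 WRITE e 26 -> skip
  v12 WRITE b 5 -> drop (> snap)
  v13 WRITE a 35 -> skip
  v14 WRITE a 22 -> skip
  v15 WRITE b 28 -> drop (> snap)
  v16 WRITE b 18 -> drop (> snap)
  v17 WRITE a 22 -> skip
  v18 WRITE c 23 -> skip
  v19 WRITE c 42 -> skip
  v20 WRITE b 21 -> drop (> snap)
  v21 WRITE d 30 -> skip
  v22 WRITE d 20 -> skip
  v23 WRITE c 46 -> skip
Collected: [(2, 39), (4, 14), (6, 6), (8, 55)]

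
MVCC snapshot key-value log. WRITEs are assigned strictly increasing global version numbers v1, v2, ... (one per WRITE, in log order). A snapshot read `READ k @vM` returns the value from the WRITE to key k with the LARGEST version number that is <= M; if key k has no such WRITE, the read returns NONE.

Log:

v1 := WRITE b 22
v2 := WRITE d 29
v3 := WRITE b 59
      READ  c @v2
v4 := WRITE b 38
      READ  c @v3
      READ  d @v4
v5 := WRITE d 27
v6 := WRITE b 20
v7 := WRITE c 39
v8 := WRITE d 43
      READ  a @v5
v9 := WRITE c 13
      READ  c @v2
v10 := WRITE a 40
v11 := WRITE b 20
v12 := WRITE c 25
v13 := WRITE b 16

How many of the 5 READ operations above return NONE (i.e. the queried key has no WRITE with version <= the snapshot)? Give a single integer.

Answer: 4

Derivation:
v1: WRITE b=22  (b history now [(1, 22)])
v2: WRITE d=29  (d history now [(2, 29)])
v3: WRITE b=59  (b history now [(1, 22), (3, 59)])
READ c @v2: history=[] -> no version <= 2 -> NONE
v4: WRITE b=38  (b history now [(1, 22), (3, 59), (4, 38)])
READ c @v3: history=[] -> no version <= 3 -> NONE
READ d @v4: history=[(2, 29)] -> pick v2 -> 29
v5: WRITE d=27  (d history now [(2, 29), (5, 27)])
v6: WRITE b=20  (b history now [(1, 22), (3, 59), (4, 38), (6, 20)])
v7: WRITE c=39  (c history now [(7, 39)])
v8: WRITE d=43  (d history now [(2, 29), (5, 27), (8, 43)])
READ a @v5: history=[] -> no version <= 5 -> NONE
v9: WRITE c=13  (c history now [(7, 39), (9, 13)])
READ c @v2: history=[(7, 39), (9, 13)] -> no version <= 2 -> NONE
v10: WRITE a=40  (a history now [(10, 40)])
v11: WRITE b=20  (b history now [(1, 22), (3, 59), (4, 38), (6, 20), (11, 20)])
v12: WRITE c=25  (c history now [(7, 39), (9, 13), (12, 25)])
v13: WRITE b=16  (b history now [(1, 22), (3, 59), (4, 38), (6, 20), (11, 20), (13, 16)])
Read results in order: ['NONE', 'NONE', '29', 'NONE', 'NONE']
NONE count = 4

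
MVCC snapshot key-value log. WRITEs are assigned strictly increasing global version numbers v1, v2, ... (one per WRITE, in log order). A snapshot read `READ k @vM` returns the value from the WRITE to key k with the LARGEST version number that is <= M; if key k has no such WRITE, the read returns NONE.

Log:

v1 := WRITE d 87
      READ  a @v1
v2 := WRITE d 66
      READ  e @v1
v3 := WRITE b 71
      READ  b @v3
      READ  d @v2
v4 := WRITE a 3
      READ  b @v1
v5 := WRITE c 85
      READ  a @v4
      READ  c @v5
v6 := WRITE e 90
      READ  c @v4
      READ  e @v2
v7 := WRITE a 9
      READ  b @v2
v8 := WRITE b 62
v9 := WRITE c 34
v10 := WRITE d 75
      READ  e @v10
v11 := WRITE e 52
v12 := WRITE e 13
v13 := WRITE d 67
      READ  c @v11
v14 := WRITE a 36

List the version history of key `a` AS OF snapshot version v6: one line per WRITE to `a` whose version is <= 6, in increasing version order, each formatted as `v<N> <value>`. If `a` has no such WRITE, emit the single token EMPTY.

Answer: v4 3

Derivation:
Scan writes for key=a with version <= 6:
  v1 WRITE d 87 -> skip
  v2 WRITE d 66 -> skip
  v3 WRITE b 71 -> skip
  v4 WRITE a 3 -> keep
  v5 WRITE c 85 -> skip
  v6 WRITE e 90 -> skip
  v7 WRITE a 9 -> drop (> snap)
  v8 WRITE b 62 -> skip
  v9 WRITE c 34 -> skip
  v10 WRITE d 75 -> skip
  v11 WRITE e 52 -> skip
  v12 WRITE e 13 -> skip
  v13 WRITE d 67 -> skip
  v14 WRITE a 36 -> drop (> snap)
Collected: [(4, 3)]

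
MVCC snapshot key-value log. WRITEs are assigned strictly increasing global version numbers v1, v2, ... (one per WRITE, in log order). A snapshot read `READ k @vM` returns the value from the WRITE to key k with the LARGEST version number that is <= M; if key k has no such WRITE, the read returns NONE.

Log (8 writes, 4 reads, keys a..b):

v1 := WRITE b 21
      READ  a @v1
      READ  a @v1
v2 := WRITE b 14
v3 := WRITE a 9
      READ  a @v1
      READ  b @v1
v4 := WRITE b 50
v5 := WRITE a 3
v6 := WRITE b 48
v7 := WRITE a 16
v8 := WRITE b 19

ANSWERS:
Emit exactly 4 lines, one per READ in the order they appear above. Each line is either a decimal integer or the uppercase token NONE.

v1: WRITE b=21  (b history now [(1, 21)])
READ a @v1: history=[] -> no version <= 1 -> NONE
READ a @v1: history=[] -> no version <= 1 -> NONE
v2: WRITE b=14  (b history now [(1, 21), (2, 14)])
v3: WRITE a=9  (a history now [(3, 9)])
READ a @v1: history=[(3, 9)] -> no version <= 1 -> NONE
READ b @v1: history=[(1, 21), (2, 14)] -> pick v1 -> 21
v4: WRITE b=50  (b history now [(1, 21), (2, 14), (4, 50)])
v5: WRITE a=3  (a history now [(3, 9), (5, 3)])
v6: WRITE b=48  (b history now [(1, 21), (2, 14), (4, 50), (6, 48)])
v7: WRITE a=16  (a history now [(3, 9), (5, 3), (7, 16)])
v8: WRITE b=19  (b history now [(1, 21), (2, 14), (4, 50), (6, 48), (8, 19)])

Answer: NONE
NONE
NONE
21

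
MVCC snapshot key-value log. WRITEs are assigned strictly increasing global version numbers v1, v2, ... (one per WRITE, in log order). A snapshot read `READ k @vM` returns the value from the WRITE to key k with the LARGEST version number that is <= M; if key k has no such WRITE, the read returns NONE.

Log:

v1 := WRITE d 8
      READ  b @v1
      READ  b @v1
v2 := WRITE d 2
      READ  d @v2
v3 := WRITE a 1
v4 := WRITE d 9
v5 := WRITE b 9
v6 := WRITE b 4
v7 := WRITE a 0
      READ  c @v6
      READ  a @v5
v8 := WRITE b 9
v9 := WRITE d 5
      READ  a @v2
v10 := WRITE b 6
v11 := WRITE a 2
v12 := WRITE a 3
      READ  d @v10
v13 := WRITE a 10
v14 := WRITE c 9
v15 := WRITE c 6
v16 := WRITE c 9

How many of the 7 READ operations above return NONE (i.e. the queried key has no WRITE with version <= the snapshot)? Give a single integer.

v1: WRITE d=8  (d history now [(1, 8)])
READ b @v1: history=[] -> no version <= 1 -> NONE
READ b @v1: history=[] -> no version <= 1 -> NONE
v2: WRITE d=2  (d history now [(1, 8), (2, 2)])
READ d @v2: history=[(1, 8), (2, 2)] -> pick v2 -> 2
v3: WRITE a=1  (a history now [(3, 1)])
v4: WRITE d=9  (d history now [(1, 8), (2, 2), (4, 9)])
v5: WRITE b=9  (b history now [(5, 9)])
v6: WRITE b=4  (b history now [(5, 9), (6, 4)])
v7: WRITE a=0  (a history now [(3, 1), (7, 0)])
READ c @v6: history=[] -> no version <= 6 -> NONE
READ a @v5: history=[(3, 1), (7, 0)] -> pick v3 -> 1
v8: WRITE b=9  (b history now [(5, 9), (6, 4), (8, 9)])
v9: WRITE d=5  (d history now [(1, 8), (2, 2), (4, 9), (9, 5)])
READ a @v2: history=[(3, 1), (7, 0)] -> no version <= 2 -> NONE
v10: WRITE b=6  (b history now [(5, 9), (6, 4), (8, 9), (10, 6)])
v11: WRITE a=2  (a history now [(3, 1), (7, 0), (11, 2)])
v12: WRITE a=3  (a history now [(3, 1), (7, 0), (11, 2), (12, 3)])
READ d @v10: history=[(1, 8), (2, 2), (4, 9), (9, 5)] -> pick v9 -> 5
v13: WRITE a=10  (a history now [(3, 1), (7, 0), (11, 2), (12, 3), (13, 10)])
v14: WRITE c=9  (c history now [(14, 9)])
v15: WRITE c=6  (c history now [(14, 9), (15, 6)])
v16: WRITE c=9  (c history now [(14, 9), (15, 6), (16, 9)])
Read results in order: ['NONE', 'NONE', '2', 'NONE', '1', 'NONE', '5']
NONE count = 4

Answer: 4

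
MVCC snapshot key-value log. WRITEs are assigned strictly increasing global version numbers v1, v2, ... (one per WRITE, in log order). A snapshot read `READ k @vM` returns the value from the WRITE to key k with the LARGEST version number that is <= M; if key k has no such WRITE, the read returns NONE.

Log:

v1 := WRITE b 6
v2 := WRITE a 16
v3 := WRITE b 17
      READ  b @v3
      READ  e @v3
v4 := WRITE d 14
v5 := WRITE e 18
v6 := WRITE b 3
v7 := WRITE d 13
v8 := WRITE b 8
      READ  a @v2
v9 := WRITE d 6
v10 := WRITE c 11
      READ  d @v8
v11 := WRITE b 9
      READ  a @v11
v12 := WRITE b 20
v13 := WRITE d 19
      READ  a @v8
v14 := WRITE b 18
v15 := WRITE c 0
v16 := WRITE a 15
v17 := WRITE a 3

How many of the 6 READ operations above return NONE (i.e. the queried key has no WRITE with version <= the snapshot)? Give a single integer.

Answer: 1

Derivation:
v1: WRITE b=6  (b history now [(1, 6)])
v2: WRITE a=16  (a history now [(2, 16)])
v3: WRITE b=17  (b history now [(1, 6), (3, 17)])
READ b @v3: history=[(1, 6), (3, 17)] -> pick v3 -> 17
READ e @v3: history=[] -> no version <= 3 -> NONE
v4: WRITE d=14  (d history now [(4, 14)])
v5: WRITE e=18  (e history now [(5, 18)])
v6: WRITE b=3  (b history now [(1, 6), (3, 17), (6, 3)])
v7: WRITE d=13  (d history now [(4, 14), (7, 13)])
v8: WRITE b=8  (b history now [(1, 6), (3, 17), (6, 3), (8, 8)])
READ a @v2: history=[(2, 16)] -> pick v2 -> 16
v9: WRITE d=6  (d history now [(4, 14), (7, 13), (9, 6)])
v10: WRITE c=11  (c history now [(10, 11)])
READ d @v8: history=[(4, 14), (7, 13), (9, 6)] -> pick v7 -> 13
v11: WRITE b=9  (b history now [(1, 6), (3, 17), (6, 3), (8, 8), (11, 9)])
READ a @v11: history=[(2, 16)] -> pick v2 -> 16
v12: WRITE b=20  (b history now [(1, 6), (3, 17), (6, 3), (8, 8), (11, 9), (12, 20)])
v13: WRITE d=19  (d history now [(4, 14), (7, 13), (9, 6), (13, 19)])
READ a @v8: history=[(2, 16)] -> pick v2 -> 16
v14: WRITE b=18  (b history now [(1, 6), (3, 17), (6, 3), (8, 8), (11, 9), (12, 20), (14, 18)])
v15: WRITE c=0  (c history now [(10, 11), (15, 0)])
v16: WRITE a=15  (a history now [(2, 16), (16, 15)])
v17: WRITE a=3  (a history now [(2, 16), (16, 15), (17, 3)])
Read results in order: ['17', 'NONE', '16', '13', '16', '16']
NONE count = 1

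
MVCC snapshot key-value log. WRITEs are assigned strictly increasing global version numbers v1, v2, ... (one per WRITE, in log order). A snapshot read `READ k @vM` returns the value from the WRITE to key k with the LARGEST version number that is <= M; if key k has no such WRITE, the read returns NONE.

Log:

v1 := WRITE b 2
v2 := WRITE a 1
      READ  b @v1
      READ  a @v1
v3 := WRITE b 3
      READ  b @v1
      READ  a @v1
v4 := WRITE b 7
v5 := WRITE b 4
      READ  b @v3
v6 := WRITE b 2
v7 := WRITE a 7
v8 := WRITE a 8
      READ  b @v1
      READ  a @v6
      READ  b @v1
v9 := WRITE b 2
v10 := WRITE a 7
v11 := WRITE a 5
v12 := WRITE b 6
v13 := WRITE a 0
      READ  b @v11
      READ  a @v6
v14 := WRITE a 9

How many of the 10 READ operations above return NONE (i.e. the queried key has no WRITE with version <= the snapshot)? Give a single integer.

v1: WRITE b=2  (b history now [(1, 2)])
v2: WRITE a=1  (a history now [(2, 1)])
READ b @v1: history=[(1, 2)] -> pick v1 -> 2
READ a @v1: history=[(2, 1)] -> no version <= 1 -> NONE
v3: WRITE b=3  (b history now [(1, 2), (3, 3)])
READ b @v1: history=[(1, 2), (3, 3)] -> pick v1 -> 2
READ a @v1: history=[(2, 1)] -> no version <= 1 -> NONE
v4: WRITE b=7  (b history now [(1, 2), (3, 3), (4, 7)])
v5: WRITE b=4  (b history now [(1, 2), (3, 3), (4, 7), (5, 4)])
READ b @v3: history=[(1, 2), (3, 3), (4, 7), (5, 4)] -> pick v3 -> 3
v6: WRITE b=2  (b history now [(1, 2), (3, 3), (4, 7), (5, 4), (6, 2)])
v7: WRITE a=7  (a history now [(2, 1), (7, 7)])
v8: WRITE a=8  (a history now [(2, 1), (7, 7), (8, 8)])
READ b @v1: history=[(1, 2), (3, 3), (4, 7), (5, 4), (6, 2)] -> pick v1 -> 2
READ a @v6: history=[(2, 1), (7, 7), (8, 8)] -> pick v2 -> 1
READ b @v1: history=[(1, 2), (3, 3), (4, 7), (5, 4), (6, 2)] -> pick v1 -> 2
v9: WRITE b=2  (b history now [(1, 2), (3, 3), (4, 7), (5, 4), (6, 2), (9, 2)])
v10: WRITE a=7  (a history now [(2, 1), (7, 7), (8, 8), (10, 7)])
v11: WRITE a=5  (a history now [(2, 1), (7, 7), (8, 8), (10, 7), (11, 5)])
v12: WRITE b=6  (b history now [(1, 2), (3, 3), (4, 7), (5, 4), (6, 2), (9, 2), (12, 6)])
v13: WRITE a=0  (a history now [(2, 1), (7, 7), (8, 8), (10, 7), (11, 5), (13, 0)])
READ b @v11: history=[(1, 2), (3, 3), (4, 7), (5, 4), (6, 2), (9, 2), (12, 6)] -> pick v9 -> 2
READ a @v6: history=[(2, 1), (7, 7), (8, 8), (10, 7), (11, 5), (13, 0)] -> pick v2 -> 1
v14: WRITE a=9  (a history now [(2, 1), (7, 7), (8, 8), (10, 7), (11, 5), (13, 0), (14, 9)])
Read results in order: ['2', 'NONE', '2', 'NONE', '3', '2', '1', '2', '2', '1']
NONE count = 2

Answer: 2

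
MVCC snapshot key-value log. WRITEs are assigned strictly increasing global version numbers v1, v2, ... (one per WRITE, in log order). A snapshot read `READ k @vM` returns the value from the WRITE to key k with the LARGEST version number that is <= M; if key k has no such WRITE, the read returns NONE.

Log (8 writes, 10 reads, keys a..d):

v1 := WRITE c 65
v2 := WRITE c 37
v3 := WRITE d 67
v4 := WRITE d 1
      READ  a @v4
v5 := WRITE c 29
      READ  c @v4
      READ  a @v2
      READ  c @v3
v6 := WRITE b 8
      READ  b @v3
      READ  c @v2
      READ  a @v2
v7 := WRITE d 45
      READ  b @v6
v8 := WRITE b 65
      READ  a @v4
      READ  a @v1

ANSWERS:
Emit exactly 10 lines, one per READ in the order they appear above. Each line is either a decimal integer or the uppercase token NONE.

v1: WRITE c=65  (c history now [(1, 65)])
v2: WRITE c=37  (c history now [(1, 65), (2, 37)])
v3: WRITE d=67  (d history now [(3, 67)])
v4: WRITE d=1  (d history now [(3, 67), (4, 1)])
READ a @v4: history=[] -> no version <= 4 -> NONE
v5: WRITE c=29  (c history now [(1, 65), (2, 37), (5, 29)])
READ c @v4: history=[(1, 65), (2, 37), (5, 29)] -> pick v2 -> 37
READ a @v2: history=[] -> no version <= 2 -> NONE
READ c @v3: history=[(1, 65), (2, 37), (5, 29)] -> pick v2 -> 37
v6: WRITE b=8  (b history now [(6, 8)])
READ b @v3: history=[(6, 8)] -> no version <= 3 -> NONE
READ c @v2: history=[(1, 65), (2, 37), (5, 29)] -> pick v2 -> 37
READ a @v2: history=[] -> no version <= 2 -> NONE
v7: WRITE d=45  (d history now [(3, 67), (4, 1), (7, 45)])
READ b @v6: history=[(6, 8)] -> pick v6 -> 8
v8: WRITE b=65  (b history now [(6, 8), (8, 65)])
READ a @v4: history=[] -> no version <= 4 -> NONE
READ a @v1: history=[] -> no version <= 1 -> NONE

Answer: NONE
37
NONE
37
NONE
37
NONE
8
NONE
NONE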